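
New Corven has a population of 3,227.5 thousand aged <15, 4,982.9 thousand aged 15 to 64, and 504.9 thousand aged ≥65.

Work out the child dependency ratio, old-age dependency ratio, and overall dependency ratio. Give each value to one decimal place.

Youth dependency ratio = 3,227.5 / 4,982.9 × 100 = 64.8
Old-age dependency ratio = 504.9 / 4,982.9 × 100 = 10.1
Total dependency ratio = (3,227.5 + 504.9) / 4,982.9 × 100 = 3,732.4 / 4,982.9 × 100 = 74.9

Youth dependency ratio: 64.8
Old-age dependency ratio: 10.1
Total dependency ratio: 74.9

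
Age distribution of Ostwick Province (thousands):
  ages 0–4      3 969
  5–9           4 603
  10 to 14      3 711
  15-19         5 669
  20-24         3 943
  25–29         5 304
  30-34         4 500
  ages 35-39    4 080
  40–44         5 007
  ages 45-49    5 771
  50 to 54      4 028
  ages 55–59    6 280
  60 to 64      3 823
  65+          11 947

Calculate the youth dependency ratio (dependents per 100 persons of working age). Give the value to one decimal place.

0–14: 3 969 + 4 603 + 3 711 = 12 283
15–64: 5 669 + 3 943 + 5 304 + 4 500 + 4 080 + 5 007 + 5 771 + 4 028 + 6 280 + 3 823 = 48 405
65+: 11 947
Youth dependency ratio = 12 283 / 48 405 × 100 = 25.4

Youth dependency ratio: 25.4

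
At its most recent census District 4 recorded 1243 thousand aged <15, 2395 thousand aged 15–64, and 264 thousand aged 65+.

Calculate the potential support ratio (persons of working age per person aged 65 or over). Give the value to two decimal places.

Potential support ratio = 2395 / 264 = 9.07

Potential support ratio: 9.07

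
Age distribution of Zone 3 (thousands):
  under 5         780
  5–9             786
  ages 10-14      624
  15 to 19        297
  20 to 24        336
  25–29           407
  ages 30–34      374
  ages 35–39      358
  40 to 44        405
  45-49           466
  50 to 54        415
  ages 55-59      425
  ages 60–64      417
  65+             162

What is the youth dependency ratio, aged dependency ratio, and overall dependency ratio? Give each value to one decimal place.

0–14: 780 + 786 + 624 = 2,190
15–64: 297 + 336 + 407 + 374 + 358 + 405 + 466 + 415 + 425 + 417 = 3,900
65+: 162
Youth dependency ratio = 2,190 / 3,900 × 100 = 56.2
Old-age dependency ratio = 162 / 3,900 × 100 = 4.2
Total dependency ratio = (2,190 + 162) / 3,900 × 100 = 2,352 / 3,900 × 100 = 60.3

Youth dependency ratio: 56.2
Old-age dependency ratio: 4.2
Total dependency ratio: 60.3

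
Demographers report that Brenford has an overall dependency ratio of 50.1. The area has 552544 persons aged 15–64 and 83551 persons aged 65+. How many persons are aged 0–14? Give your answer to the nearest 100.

Aged 0–14: 193300

Total dependency ratio = (youth + elderly) / working-age × 100
50.1 = (Y + 83551) / 552544 × 100
⇒ 193300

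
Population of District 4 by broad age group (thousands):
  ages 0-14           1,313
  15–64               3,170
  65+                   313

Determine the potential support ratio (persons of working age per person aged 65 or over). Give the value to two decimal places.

Potential support ratio: 10.13

Potential support ratio = 3,170 / 313 = 10.13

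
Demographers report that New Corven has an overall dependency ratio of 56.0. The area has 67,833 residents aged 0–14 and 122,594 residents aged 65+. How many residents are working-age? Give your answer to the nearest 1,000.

Working-age: 340,000

Total dependency ratio = (youth + elderly) / working-age × 100
56.0 = (67,833 + 122,594) / W × 100
⇒ 340,000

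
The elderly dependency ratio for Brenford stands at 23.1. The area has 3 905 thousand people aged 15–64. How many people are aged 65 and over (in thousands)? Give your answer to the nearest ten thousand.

Old-age dependency ratio = elderly / working-age × 100
23.1 = E / 3 905 × 100
⇒ 900

Aged 65 and over: 900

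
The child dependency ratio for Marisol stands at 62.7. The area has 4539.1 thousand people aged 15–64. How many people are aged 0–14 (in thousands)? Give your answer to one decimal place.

Aged 0–14: 2846.0

Youth dependency ratio = youth / working-age × 100
62.7 = Y / 4539.1 × 100
⇒ 2846.0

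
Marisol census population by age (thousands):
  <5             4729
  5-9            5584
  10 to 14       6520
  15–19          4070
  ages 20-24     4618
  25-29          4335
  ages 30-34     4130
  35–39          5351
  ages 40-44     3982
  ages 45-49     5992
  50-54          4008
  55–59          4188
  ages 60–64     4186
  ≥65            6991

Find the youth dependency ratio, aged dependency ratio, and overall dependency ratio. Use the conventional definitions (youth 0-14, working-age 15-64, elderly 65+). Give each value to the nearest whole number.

Youth dependency ratio: 38
Old-age dependency ratio: 16
Total dependency ratio: 53

0–14: 4729 + 5584 + 6520 = 16833
15–64: 4070 + 4618 + 4335 + 4130 + 5351 + 3982 + 5992 + 4008 + 4188 + 4186 = 44860
65+: 6991
Youth dependency ratio = 16833 / 44860 × 100 = 38
Old-age dependency ratio = 6991 / 44860 × 100 = 16
Total dependency ratio = (16833 + 6991) / 44860 × 100 = 23824 / 44860 × 100 = 53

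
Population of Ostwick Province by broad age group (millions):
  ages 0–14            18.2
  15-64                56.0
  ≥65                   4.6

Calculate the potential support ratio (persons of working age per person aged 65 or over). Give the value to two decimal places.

Potential support ratio = 56.0 / 4.6 = 12.17

Potential support ratio: 12.17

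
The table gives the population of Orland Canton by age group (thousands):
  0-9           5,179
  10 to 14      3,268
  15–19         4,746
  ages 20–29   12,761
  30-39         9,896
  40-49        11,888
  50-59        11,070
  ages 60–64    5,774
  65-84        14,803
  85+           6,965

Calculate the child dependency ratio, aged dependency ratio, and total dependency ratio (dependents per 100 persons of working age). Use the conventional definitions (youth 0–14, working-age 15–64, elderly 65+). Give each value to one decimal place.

Youth dependency ratio: 15.0
Old-age dependency ratio: 38.8
Total dependency ratio: 53.8

0–14: 5,179 + 3,268 = 8,447
15–64: 4,746 + 12,761 + 9,896 + 11,888 + 11,070 + 5,774 = 56,135
65+: 14,803 + 6,965 = 21,768
Youth dependency ratio = 8,447 / 56,135 × 100 = 15.0
Old-age dependency ratio = 21,768 / 56,135 × 100 = 38.8
Total dependency ratio = (8,447 + 21,768) / 56,135 × 100 = 30,215 / 56,135 × 100 = 53.8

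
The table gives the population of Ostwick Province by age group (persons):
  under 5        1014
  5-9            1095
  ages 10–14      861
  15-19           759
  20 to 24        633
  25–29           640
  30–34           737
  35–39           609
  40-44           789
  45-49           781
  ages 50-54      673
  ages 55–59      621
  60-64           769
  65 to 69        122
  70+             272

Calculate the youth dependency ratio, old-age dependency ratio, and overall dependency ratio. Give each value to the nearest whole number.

Youth dependency ratio: 42
Old-age dependency ratio: 6
Total dependency ratio: 48

0–14: 1014 + 1095 + 861 = 2970
15–64: 759 + 633 + 640 + 737 + 609 + 789 + 781 + 673 + 621 + 769 = 7011
65+: 122 + 272 = 394
Youth dependency ratio = 2970 / 7011 × 100 = 42
Old-age dependency ratio = 394 / 7011 × 100 = 6
Total dependency ratio = (2970 + 394) / 7011 × 100 = 3364 / 7011 × 100 = 48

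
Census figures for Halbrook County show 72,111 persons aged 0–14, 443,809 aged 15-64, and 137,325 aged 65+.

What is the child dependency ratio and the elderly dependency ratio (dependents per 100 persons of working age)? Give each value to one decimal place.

Youth dependency ratio: 16.2
Old-age dependency ratio: 30.9

Youth dependency ratio = 72,111 / 443,809 × 100 = 16.2
Old-age dependency ratio = 137,325 / 443,809 × 100 = 30.9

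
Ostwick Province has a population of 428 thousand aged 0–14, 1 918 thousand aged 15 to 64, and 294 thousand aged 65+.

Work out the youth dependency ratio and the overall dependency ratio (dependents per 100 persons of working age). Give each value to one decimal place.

Youth dependency ratio: 22.3
Total dependency ratio: 37.6

Youth dependency ratio = 428 / 1 918 × 100 = 22.3
Total dependency ratio = (428 + 294) / 1 918 × 100 = 722 / 1 918 × 100 = 37.6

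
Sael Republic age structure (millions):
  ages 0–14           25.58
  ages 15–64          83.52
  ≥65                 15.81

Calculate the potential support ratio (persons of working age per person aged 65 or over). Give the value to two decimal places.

Potential support ratio: 5.28

Potential support ratio = 83.52 / 15.81 = 5.28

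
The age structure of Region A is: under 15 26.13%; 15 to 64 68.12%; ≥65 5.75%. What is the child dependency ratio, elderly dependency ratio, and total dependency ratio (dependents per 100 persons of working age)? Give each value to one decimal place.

Youth dependency ratio: 38.4
Old-age dependency ratio: 8.4
Total dependency ratio: 46.8

Youth dependency ratio = 26.13 / 68.12 × 100 = 38.4
Old-age dependency ratio = 5.75 / 68.12 × 100 = 8.4
Total dependency ratio = (26.13 + 5.75) / 68.12 × 100 = 31.88 / 68.12 × 100 = 46.8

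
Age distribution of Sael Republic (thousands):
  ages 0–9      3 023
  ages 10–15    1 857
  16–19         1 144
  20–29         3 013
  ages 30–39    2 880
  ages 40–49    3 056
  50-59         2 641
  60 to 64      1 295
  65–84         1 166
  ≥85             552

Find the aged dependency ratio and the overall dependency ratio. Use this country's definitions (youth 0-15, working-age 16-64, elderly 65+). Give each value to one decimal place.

Old-age dependency ratio: 12.2
Total dependency ratio: 47.0

0–15: 3 023 + 1 857 = 4 880
16–64: 1 144 + 3 013 + 2 880 + 3 056 + 2 641 + 1 295 = 14 029
65+: 1 166 + 552 = 1 718
Old-age dependency ratio = 1 718 / 14 029 × 100 = 12.2
Total dependency ratio = (4 880 + 1 718) / 14 029 × 100 = 6 598 / 14 029 × 100 = 47.0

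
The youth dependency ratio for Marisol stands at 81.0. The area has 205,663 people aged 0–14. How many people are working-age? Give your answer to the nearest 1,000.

Youth dependency ratio = youth / working-age × 100
81.0 = 205,663 / W × 100
⇒ 254,000

Working-age: 254,000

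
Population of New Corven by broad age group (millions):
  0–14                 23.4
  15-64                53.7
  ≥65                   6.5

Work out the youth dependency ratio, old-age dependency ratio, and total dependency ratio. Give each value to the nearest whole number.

Youth dependency ratio = 23.4 / 53.7 × 100 = 44
Old-age dependency ratio = 6.5 / 53.7 × 100 = 12
Total dependency ratio = (23.4 + 6.5) / 53.7 × 100 = 29.9 / 53.7 × 100 = 56

Youth dependency ratio: 44
Old-age dependency ratio: 12
Total dependency ratio: 56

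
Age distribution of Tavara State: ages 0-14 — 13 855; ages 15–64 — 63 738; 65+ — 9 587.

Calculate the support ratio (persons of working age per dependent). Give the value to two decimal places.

Support ratio = 63 738 / (13 855 + 9 587) = 63 738 / 23 442 = 2.72

Support ratio: 2.72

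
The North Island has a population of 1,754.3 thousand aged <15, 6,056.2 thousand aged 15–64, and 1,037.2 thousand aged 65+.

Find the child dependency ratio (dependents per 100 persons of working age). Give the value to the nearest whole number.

Youth dependency ratio: 29

Youth dependency ratio = 1,754.3 / 6,056.2 × 100 = 29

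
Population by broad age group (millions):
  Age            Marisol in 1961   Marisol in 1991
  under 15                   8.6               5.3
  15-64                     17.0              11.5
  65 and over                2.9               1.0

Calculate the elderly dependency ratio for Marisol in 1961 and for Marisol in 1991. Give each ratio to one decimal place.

Marisol in 1961: 17.1
Marisol in 1991: 8.7

Marisol in 1961: 2.9 / 17.0 × 100 = 17.1
Marisol in 1991: 1.0 / 11.5 × 100 = 8.7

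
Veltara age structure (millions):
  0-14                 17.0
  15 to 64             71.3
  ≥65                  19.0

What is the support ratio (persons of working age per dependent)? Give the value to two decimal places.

Support ratio = 71.3 / (17.0 + 19.0) = 71.3 / 36.0 = 1.98

Support ratio: 1.98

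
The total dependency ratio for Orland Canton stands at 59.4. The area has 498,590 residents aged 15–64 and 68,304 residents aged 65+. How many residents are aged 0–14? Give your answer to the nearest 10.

Aged 0–14: 227,860

Total dependency ratio = (youth + elderly) / working-age × 100
59.4 = (Y + 68,304) / 498,590 × 100
⇒ 227,860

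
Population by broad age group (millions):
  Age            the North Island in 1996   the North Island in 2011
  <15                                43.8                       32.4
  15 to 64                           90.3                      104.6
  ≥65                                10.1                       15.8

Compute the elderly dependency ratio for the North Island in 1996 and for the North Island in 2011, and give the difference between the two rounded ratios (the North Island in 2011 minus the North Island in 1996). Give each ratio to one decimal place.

the North Island in 1996: 11.2
the North Island in 2011: 15.1
Difference: +3.9

the North Island in 1996: 10.1 / 90.3 × 100 = 11.2
the North Island in 2011: 15.8 / 104.6 × 100 = 15.1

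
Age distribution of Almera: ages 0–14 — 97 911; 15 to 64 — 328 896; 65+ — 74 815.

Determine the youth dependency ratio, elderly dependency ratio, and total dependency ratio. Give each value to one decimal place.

Youth dependency ratio = 97 911 / 328 896 × 100 = 29.8
Old-age dependency ratio = 74 815 / 328 896 × 100 = 22.7
Total dependency ratio = (97 911 + 74 815) / 328 896 × 100 = 172 726 / 328 896 × 100 = 52.5

Youth dependency ratio: 29.8
Old-age dependency ratio: 22.7
Total dependency ratio: 52.5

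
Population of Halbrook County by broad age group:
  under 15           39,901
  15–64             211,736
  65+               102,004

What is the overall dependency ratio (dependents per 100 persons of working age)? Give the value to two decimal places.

Total dependency ratio = (39,901 + 102,004) / 211,736 × 100 = 141,905 / 211,736 × 100 = 67.02

Total dependency ratio: 67.02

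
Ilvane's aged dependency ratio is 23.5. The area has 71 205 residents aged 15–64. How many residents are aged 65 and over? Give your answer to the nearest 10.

Old-age dependency ratio = elderly / working-age × 100
23.5 = E / 71 205 × 100
⇒ 16 730

Aged 65 and over: 16 730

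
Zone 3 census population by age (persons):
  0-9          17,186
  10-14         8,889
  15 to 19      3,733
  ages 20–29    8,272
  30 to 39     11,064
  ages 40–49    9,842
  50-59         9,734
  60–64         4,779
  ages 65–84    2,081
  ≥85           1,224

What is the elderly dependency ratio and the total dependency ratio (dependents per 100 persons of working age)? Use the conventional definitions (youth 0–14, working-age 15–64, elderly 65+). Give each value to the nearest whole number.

0–14: 17,186 + 8,889 = 26,075
15–64: 3,733 + 8,272 + 11,064 + 9,842 + 9,734 + 4,779 = 47,424
65+: 2,081 + 1,224 = 3,305
Old-age dependency ratio = 3,305 / 47,424 × 100 = 7
Total dependency ratio = (26,075 + 3,305) / 47,424 × 100 = 29,380 / 47,424 × 100 = 62

Old-age dependency ratio: 7
Total dependency ratio: 62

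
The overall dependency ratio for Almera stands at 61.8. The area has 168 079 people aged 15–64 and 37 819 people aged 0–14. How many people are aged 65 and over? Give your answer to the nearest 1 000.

Total dependency ratio = (youth + elderly) / working-age × 100
61.8 = (37 819 + E) / 168 079 × 100
⇒ 66 000

Aged 65 and over: 66 000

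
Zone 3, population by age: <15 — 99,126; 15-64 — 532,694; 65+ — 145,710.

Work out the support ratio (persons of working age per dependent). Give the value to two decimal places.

Support ratio = 532,694 / (99,126 + 145,710) = 532,694 / 244,836 = 2.18

Support ratio: 2.18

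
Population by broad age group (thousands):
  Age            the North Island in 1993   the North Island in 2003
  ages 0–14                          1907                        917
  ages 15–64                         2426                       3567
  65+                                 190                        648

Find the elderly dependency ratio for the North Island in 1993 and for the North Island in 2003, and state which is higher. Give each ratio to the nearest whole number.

the North Island in 1993: 8
the North Island in 2003: 18
Higher: the North Island in 2003

the North Island in 1993: 190 / 2426 × 100 = 8
the North Island in 2003: 648 / 3567 × 100 = 18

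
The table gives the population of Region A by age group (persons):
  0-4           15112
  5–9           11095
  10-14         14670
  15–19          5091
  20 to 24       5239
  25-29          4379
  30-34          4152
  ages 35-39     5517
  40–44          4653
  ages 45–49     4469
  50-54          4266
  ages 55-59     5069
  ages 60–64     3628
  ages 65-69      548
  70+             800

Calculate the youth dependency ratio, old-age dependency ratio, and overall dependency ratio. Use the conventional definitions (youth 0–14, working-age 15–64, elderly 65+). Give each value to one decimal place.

Youth dependency ratio: 88.0
Old-age dependency ratio: 2.9
Total dependency ratio: 90.9

0–14: 15112 + 11095 + 14670 = 40877
15–64: 5091 + 5239 + 4379 + 4152 + 5517 + 4653 + 4469 + 4266 + 5069 + 3628 = 46463
65+: 548 + 800 = 1348
Youth dependency ratio = 40877 / 46463 × 100 = 88.0
Old-age dependency ratio = 1348 / 46463 × 100 = 2.9
Total dependency ratio = (40877 + 1348) / 46463 × 100 = 42225 / 46463 × 100 = 90.9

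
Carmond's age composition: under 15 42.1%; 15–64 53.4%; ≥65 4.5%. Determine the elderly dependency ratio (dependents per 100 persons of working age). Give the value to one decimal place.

Old-age dependency ratio: 8.4

Old-age dependency ratio = 4.5 / 53.4 × 100 = 8.4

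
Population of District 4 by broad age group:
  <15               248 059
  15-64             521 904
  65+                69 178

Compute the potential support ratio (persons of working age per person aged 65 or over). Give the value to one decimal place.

Potential support ratio = 521 904 / 69 178 = 7.5

Potential support ratio: 7.5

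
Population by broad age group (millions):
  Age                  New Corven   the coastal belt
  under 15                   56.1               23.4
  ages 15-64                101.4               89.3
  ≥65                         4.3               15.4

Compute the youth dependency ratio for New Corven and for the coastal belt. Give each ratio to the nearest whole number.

New Corven: 56.1 / 101.4 × 100 = 55
the coastal belt: 23.4 / 89.3 × 100 = 26

New Corven: 55
the coastal belt: 26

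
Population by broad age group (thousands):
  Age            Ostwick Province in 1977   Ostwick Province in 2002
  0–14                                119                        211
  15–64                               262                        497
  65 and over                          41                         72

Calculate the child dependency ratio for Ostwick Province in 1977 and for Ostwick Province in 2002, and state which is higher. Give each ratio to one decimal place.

Ostwick Province in 1977: 45.4
Ostwick Province in 2002: 42.5
Higher: Ostwick Province in 1977

Ostwick Province in 1977: 119 / 262 × 100 = 45.4
Ostwick Province in 2002: 211 / 497 × 100 = 42.5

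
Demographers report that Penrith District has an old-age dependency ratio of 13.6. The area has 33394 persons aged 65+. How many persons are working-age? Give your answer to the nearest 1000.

Old-age dependency ratio = elderly / working-age × 100
13.6 = 33394 / W × 100
⇒ 246000

Working-age: 246000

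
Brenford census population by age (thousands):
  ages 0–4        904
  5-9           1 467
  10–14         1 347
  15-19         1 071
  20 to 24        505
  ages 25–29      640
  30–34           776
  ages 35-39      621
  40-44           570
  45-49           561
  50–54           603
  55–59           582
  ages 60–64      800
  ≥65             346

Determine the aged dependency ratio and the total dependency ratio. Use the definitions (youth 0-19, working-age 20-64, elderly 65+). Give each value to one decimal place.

0–19: 904 + 1 467 + 1 347 + 1 071 = 4 789
20–64: 505 + 640 + 776 + 621 + 570 + 561 + 603 + 582 + 800 = 5 658
65+: 346
Old-age dependency ratio = 346 / 5 658 × 100 = 6.1
Total dependency ratio = (4 789 + 346) / 5 658 × 100 = 5 135 / 5 658 × 100 = 90.8

Old-age dependency ratio: 6.1
Total dependency ratio: 90.8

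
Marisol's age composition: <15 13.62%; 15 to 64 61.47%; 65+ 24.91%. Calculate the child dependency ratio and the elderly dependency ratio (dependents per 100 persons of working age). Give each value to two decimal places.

Youth dependency ratio = 13.62 / 61.47 × 100 = 22.16
Old-age dependency ratio = 24.91 / 61.47 × 100 = 40.52

Youth dependency ratio: 22.16
Old-age dependency ratio: 40.52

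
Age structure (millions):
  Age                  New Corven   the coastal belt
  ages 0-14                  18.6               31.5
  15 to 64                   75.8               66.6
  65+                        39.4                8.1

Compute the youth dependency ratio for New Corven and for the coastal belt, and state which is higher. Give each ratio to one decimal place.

New Corven: 24.5
the coastal belt: 47.3
Higher: the coastal belt

New Corven: 18.6 / 75.8 × 100 = 24.5
the coastal belt: 31.5 / 66.6 × 100 = 47.3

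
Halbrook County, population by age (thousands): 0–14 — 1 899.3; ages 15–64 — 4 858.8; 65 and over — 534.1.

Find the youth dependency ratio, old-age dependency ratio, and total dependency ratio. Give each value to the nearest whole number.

Youth dependency ratio: 39
Old-age dependency ratio: 11
Total dependency ratio: 50

Youth dependency ratio = 1 899.3 / 4 858.8 × 100 = 39
Old-age dependency ratio = 534.1 / 4 858.8 × 100 = 11
Total dependency ratio = (1 899.3 + 534.1) / 4 858.8 × 100 = 2 433.4 / 4 858.8 × 100 = 50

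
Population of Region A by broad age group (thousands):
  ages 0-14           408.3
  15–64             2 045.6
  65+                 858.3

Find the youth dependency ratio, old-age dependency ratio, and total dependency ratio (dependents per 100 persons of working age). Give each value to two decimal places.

Youth dependency ratio = 408.3 / 2 045.6 × 100 = 19.96
Old-age dependency ratio = 858.3 / 2 045.6 × 100 = 41.96
Total dependency ratio = (408.3 + 858.3) / 2 045.6 × 100 = 1 266.6 / 2 045.6 × 100 = 61.92

Youth dependency ratio: 19.96
Old-age dependency ratio: 41.96
Total dependency ratio: 61.92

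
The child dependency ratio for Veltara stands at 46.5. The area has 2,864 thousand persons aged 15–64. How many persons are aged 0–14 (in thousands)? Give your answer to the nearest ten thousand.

Youth dependency ratio = youth / working-age × 100
46.5 = Y / 2,864 × 100
⇒ 1,330

Aged 0–14: 1,330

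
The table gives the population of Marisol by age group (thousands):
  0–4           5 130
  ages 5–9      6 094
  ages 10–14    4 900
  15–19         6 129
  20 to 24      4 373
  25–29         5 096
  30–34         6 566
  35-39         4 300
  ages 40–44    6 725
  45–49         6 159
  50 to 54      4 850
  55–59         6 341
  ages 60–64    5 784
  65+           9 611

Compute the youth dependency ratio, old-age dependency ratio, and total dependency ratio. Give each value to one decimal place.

0–14: 5 130 + 6 094 + 4 900 = 16 124
15–64: 6 129 + 4 373 + 5 096 + 6 566 + 4 300 + 6 725 + 6 159 + 4 850 + 6 341 + 5 784 = 56 323
65+: 9 611
Youth dependency ratio = 16 124 / 56 323 × 100 = 28.6
Old-age dependency ratio = 9 611 / 56 323 × 100 = 17.1
Total dependency ratio = (16 124 + 9 611) / 56 323 × 100 = 25 735 / 56 323 × 100 = 45.7

Youth dependency ratio: 28.6
Old-age dependency ratio: 17.1
Total dependency ratio: 45.7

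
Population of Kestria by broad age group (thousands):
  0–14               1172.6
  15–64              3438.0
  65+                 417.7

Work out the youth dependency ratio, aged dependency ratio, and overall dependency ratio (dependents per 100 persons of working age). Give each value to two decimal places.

Youth dependency ratio = 1172.6 / 3438.0 × 100 = 34.11
Old-age dependency ratio = 417.7 / 3438.0 × 100 = 12.15
Total dependency ratio = (1172.6 + 417.7) / 3438.0 × 100 = 1590.3 / 3438.0 × 100 = 46.26

Youth dependency ratio: 34.11
Old-age dependency ratio: 12.15
Total dependency ratio: 46.26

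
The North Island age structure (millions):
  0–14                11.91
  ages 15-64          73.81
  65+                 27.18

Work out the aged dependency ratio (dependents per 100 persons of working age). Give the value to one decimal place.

Old-age dependency ratio = 27.18 / 73.81 × 100 = 36.8

Old-age dependency ratio: 36.8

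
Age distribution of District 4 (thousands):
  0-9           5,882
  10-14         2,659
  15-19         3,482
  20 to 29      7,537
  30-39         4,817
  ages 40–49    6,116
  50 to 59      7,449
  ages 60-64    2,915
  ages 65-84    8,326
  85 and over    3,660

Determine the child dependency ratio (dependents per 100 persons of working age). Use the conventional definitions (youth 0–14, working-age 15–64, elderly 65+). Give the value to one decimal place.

0–14: 5,882 + 2,659 = 8,541
15–64: 3,482 + 7,537 + 4,817 + 6,116 + 7,449 + 2,915 = 32,316
65+: 8,326 + 3,660 = 11,986
Youth dependency ratio = 8,541 / 32,316 × 100 = 26.4

Youth dependency ratio: 26.4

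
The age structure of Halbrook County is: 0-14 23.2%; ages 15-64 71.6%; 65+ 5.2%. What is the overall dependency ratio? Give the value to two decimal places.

Total dependency ratio = (23.2 + 5.2) / 71.6 × 100 = 28.4 / 71.6 × 100 = 39.66

Total dependency ratio: 39.66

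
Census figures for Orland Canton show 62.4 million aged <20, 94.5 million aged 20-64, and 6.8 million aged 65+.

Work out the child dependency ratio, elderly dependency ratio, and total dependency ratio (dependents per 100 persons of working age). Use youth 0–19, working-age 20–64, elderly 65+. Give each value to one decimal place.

Youth dependency ratio = 62.4 / 94.5 × 100 = 66.0
Old-age dependency ratio = 6.8 / 94.5 × 100 = 7.2
Total dependency ratio = (62.4 + 6.8) / 94.5 × 100 = 69.2 / 94.5 × 100 = 73.2

Youth dependency ratio: 66.0
Old-age dependency ratio: 7.2
Total dependency ratio: 73.2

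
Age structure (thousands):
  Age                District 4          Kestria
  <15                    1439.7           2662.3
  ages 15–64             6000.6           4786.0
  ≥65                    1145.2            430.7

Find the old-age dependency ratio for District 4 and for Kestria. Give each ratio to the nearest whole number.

District 4: 1145.2 / 6000.6 × 100 = 19
Kestria: 430.7 / 4786.0 × 100 = 9

District 4: 19
Kestria: 9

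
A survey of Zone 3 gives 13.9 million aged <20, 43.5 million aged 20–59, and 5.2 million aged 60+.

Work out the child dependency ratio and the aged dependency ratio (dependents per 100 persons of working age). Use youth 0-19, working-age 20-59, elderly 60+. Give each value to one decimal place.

Youth dependency ratio = 13.9 / 43.5 × 100 = 32.0
Old-age dependency ratio = 5.2 / 43.5 × 100 = 12.0

Youth dependency ratio: 32.0
Old-age dependency ratio: 12.0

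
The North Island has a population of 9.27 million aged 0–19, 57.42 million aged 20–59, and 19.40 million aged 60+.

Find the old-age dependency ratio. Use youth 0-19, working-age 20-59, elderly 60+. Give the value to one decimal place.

Old-age dependency ratio: 33.8

Old-age dependency ratio = 19.40 / 57.42 × 100 = 33.8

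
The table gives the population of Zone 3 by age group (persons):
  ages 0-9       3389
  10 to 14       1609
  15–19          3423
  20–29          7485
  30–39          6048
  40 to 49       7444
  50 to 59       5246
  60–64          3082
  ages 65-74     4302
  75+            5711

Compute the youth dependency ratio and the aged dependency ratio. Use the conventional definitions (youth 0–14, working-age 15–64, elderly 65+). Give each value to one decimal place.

0–14: 3389 + 1609 = 4998
15–64: 3423 + 7485 + 6048 + 7444 + 5246 + 3082 = 32728
65+: 4302 + 5711 = 10013
Youth dependency ratio = 4998 / 32728 × 100 = 15.3
Old-age dependency ratio = 10013 / 32728 × 100 = 30.6

Youth dependency ratio: 15.3
Old-age dependency ratio: 30.6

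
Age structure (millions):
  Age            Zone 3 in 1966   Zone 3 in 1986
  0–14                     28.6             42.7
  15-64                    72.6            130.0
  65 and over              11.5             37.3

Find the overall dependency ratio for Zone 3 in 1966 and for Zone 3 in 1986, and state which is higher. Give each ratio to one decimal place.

Zone 3 in 1966: 55.2
Zone 3 in 1986: 61.5
Higher: Zone 3 in 1986

Zone 3 in 1966: (28.6 + 11.5) / 72.6 × 100 = 40.1 / 72.6 × 100 = 55.2
Zone 3 in 1986: (42.7 + 37.3) / 130.0 × 100 = 80.0 / 130.0 × 100 = 61.5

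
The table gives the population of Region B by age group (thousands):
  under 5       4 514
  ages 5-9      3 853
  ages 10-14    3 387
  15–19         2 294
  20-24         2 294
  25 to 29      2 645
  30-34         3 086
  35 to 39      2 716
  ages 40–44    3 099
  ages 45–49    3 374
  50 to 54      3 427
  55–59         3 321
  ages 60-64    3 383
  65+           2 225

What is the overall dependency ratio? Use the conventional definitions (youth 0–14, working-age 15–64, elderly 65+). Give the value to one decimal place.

0–14: 4 514 + 3 853 + 3 387 = 11 754
15–64: 2 294 + 2 294 + 2 645 + 3 086 + 2 716 + 3 099 + 3 374 + 3 427 + 3 321 + 3 383 = 29 639
65+: 2 225
Total dependency ratio = (11 754 + 2 225) / 29 639 × 100 = 13 979 / 29 639 × 100 = 47.2

Total dependency ratio: 47.2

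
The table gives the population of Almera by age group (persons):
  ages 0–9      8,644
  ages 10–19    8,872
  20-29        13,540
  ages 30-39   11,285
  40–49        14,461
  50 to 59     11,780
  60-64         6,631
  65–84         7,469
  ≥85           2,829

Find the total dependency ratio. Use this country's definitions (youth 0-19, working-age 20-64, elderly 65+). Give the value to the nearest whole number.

0–19: 8,644 + 8,872 = 17,516
20–64: 13,540 + 11,285 + 14,461 + 11,780 + 6,631 = 57,697
65+: 7,469 + 2,829 = 10,298
Total dependency ratio = (17,516 + 10,298) / 57,697 × 100 = 27,814 / 57,697 × 100 = 48

Total dependency ratio: 48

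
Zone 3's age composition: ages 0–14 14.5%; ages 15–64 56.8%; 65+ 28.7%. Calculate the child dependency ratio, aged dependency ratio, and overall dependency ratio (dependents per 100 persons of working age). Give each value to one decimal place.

Youth dependency ratio = 14.5 / 56.8 × 100 = 25.5
Old-age dependency ratio = 28.7 / 56.8 × 100 = 50.5
Total dependency ratio = (14.5 + 28.7) / 56.8 × 100 = 43.2 / 56.8 × 100 = 76.1

Youth dependency ratio: 25.5
Old-age dependency ratio: 50.5
Total dependency ratio: 76.1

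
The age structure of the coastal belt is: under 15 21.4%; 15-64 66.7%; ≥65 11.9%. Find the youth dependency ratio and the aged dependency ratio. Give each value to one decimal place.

Youth dependency ratio = 21.4 / 66.7 × 100 = 32.1
Old-age dependency ratio = 11.9 / 66.7 × 100 = 17.8

Youth dependency ratio: 32.1
Old-age dependency ratio: 17.8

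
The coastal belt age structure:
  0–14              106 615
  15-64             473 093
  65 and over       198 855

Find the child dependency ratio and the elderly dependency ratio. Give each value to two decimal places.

Youth dependency ratio: 22.54
Old-age dependency ratio: 42.03

Youth dependency ratio = 106 615 / 473 093 × 100 = 22.54
Old-age dependency ratio = 198 855 / 473 093 × 100 = 42.03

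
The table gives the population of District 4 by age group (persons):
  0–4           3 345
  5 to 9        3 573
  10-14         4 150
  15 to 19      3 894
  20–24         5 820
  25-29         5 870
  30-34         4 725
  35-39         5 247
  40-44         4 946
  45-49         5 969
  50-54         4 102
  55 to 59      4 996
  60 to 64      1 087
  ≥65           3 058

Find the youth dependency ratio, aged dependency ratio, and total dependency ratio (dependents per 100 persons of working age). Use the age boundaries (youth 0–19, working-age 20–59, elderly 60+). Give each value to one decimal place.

Youth dependency ratio: 35.9
Old-age dependency ratio: 9.9
Total dependency ratio: 45.8

0–19: 3 345 + 3 573 + 4 150 + 3 894 = 14 962
20–59: 5 820 + 5 870 + 4 725 + 5 247 + 4 946 + 5 969 + 4 102 + 4 996 = 41 675
60+: 1 087 + 3 058 = 4 145
Youth dependency ratio = 14 962 / 41 675 × 100 = 35.9
Old-age dependency ratio = 4 145 / 41 675 × 100 = 9.9
Total dependency ratio = (14 962 + 4 145) / 41 675 × 100 = 19 107 / 41 675 × 100 = 45.8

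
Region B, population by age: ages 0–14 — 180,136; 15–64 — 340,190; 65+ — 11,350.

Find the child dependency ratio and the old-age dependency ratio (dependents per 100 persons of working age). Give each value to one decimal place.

Youth dependency ratio: 53.0
Old-age dependency ratio: 3.3

Youth dependency ratio = 180,136 / 340,190 × 100 = 53.0
Old-age dependency ratio = 11,350 / 340,190 × 100 = 3.3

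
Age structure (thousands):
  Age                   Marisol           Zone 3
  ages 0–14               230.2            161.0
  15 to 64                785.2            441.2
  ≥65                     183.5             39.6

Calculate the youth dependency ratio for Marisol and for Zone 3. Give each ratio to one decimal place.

Marisol: 230.2 / 785.2 × 100 = 29.3
Zone 3: 161.0 / 441.2 × 100 = 36.5

Marisol: 29.3
Zone 3: 36.5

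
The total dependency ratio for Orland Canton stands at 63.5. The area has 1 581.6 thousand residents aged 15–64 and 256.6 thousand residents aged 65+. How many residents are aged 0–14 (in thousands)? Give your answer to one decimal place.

Aged 0–14: 747.7

Total dependency ratio = (youth + elderly) / working-age × 100
63.5 = (Y + 256.6) / 1 581.6 × 100
⇒ 747.7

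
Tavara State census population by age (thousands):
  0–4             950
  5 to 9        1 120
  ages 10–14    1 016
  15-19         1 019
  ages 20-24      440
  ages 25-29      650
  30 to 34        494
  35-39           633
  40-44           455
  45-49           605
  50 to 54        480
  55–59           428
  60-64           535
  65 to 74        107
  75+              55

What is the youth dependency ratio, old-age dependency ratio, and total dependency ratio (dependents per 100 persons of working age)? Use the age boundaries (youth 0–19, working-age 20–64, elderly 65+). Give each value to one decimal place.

0–19: 950 + 1 120 + 1 016 + 1 019 = 4 105
20–64: 440 + 650 + 494 + 633 + 455 + 605 + 480 + 428 + 535 = 4 720
65+: 107 + 55 = 162
Youth dependency ratio = 4 105 / 4 720 × 100 = 87.0
Old-age dependency ratio = 162 / 4 720 × 100 = 3.4
Total dependency ratio = (4 105 + 162) / 4 720 × 100 = 4 267 / 4 720 × 100 = 90.4

Youth dependency ratio: 87.0
Old-age dependency ratio: 3.4
Total dependency ratio: 90.4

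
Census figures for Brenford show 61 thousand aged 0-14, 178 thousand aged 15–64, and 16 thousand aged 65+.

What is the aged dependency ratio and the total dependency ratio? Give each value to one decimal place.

Old-age dependency ratio: 9.0
Total dependency ratio: 43.3

Old-age dependency ratio = 16 / 178 × 100 = 9.0
Total dependency ratio = (61 + 16) / 178 × 100 = 77 / 178 × 100 = 43.3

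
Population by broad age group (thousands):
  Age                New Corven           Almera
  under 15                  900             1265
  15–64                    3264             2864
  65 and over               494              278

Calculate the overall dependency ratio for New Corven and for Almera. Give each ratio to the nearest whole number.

New Corven: 43
Almera: 54

New Corven: (900 + 494) / 3264 × 100 = 1394 / 3264 × 100 = 43
Almera: (1265 + 278) / 2864 × 100 = 1543 / 2864 × 100 = 54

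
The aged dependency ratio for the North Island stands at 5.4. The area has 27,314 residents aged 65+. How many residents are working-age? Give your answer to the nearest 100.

Working-age: 505,800

Old-age dependency ratio = elderly / working-age × 100
5.4 = 27,314 / W × 100
⇒ 505,800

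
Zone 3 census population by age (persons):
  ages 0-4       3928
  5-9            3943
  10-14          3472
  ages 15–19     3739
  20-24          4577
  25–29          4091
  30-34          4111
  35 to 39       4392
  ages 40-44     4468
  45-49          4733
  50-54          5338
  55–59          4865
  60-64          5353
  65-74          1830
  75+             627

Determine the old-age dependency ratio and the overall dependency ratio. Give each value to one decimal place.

0–14: 3928 + 3943 + 3472 = 11343
15–64: 3739 + 4577 + 4091 + 4111 + 4392 + 4468 + 4733 + 5338 + 4865 + 5353 = 45667
65+: 1830 + 627 = 2457
Old-age dependency ratio = 2457 / 45667 × 100 = 5.4
Total dependency ratio = (11343 + 2457) / 45667 × 100 = 13800 / 45667 × 100 = 30.2

Old-age dependency ratio: 5.4
Total dependency ratio: 30.2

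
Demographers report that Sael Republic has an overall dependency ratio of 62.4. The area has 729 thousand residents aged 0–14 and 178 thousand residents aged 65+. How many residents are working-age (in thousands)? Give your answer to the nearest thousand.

Working-age: 1 454

Total dependency ratio = (youth + elderly) / working-age × 100
62.4 = (729 + 178) / W × 100
⇒ 1 454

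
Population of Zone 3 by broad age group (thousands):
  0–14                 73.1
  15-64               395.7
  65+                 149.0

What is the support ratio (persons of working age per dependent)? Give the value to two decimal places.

Support ratio = 395.7 / (73.1 + 149.0) = 395.7 / 222.1 = 1.78

Support ratio: 1.78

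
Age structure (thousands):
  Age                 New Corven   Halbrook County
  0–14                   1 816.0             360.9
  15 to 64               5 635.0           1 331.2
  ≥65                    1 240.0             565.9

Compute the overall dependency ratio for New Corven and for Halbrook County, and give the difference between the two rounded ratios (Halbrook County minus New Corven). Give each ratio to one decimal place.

New Corven: 54.2
Halbrook County: 69.6
Difference: +15.4

New Corven: (1 816.0 + 1 240.0) / 5 635.0 × 100 = 3 056.0 / 5 635.0 × 100 = 54.2
Halbrook County: (360.9 + 565.9) / 1 331.2 × 100 = 926.8 / 1 331.2 × 100 = 69.6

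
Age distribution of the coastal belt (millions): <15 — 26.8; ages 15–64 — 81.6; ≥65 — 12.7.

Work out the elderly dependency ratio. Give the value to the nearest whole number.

Old-age dependency ratio = 12.7 / 81.6 × 100 = 16

Old-age dependency ratio: 16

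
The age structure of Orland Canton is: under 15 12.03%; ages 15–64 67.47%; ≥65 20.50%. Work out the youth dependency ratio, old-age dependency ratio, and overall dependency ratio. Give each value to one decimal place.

Youth dependency ratio = 12.03 / 67.47 × 100 = 17.8
Old-age dependency ratio = 20.50 / 67.47 × 100 = 30.4
Total dependency ratio = (12.03 + 20.50) / 67.47 × 100 = 32.53 / 67.47 × 100 = 48.2

Youth dependency ratio: 17.8
Old-age dependency ratio: 30.4
Total dependency ratio: 48.2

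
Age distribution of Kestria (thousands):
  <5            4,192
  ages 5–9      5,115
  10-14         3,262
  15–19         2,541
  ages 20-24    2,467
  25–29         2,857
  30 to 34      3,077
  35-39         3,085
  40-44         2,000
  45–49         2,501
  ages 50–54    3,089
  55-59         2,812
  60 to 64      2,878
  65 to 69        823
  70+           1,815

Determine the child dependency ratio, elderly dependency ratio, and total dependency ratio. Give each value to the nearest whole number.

Youth dependency ratio: 46
Old-age dependency ratio: 10
Total dependency ratio: 56

0–14: 4,192 + 5,115 + 3,262 = 12,569
15–64: 2,541 + 2,467 + 2,857 + 3,077 + 3,085 + 2,000 + 2,501 + 3,089 + 2,812 + 2,878 = 27,307
65+: 823 + 1,815 = 2,638
Youth dependency ratio = 12,569 / 27,307 × 100 = 46
Old-age dependency ratio = 2,638 / 27,307 × 100 = 10
Total dependency ratio = (12,569 + 2,638) / 27,307 × 100 = 15,207 / 27,307 × 100 = 56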